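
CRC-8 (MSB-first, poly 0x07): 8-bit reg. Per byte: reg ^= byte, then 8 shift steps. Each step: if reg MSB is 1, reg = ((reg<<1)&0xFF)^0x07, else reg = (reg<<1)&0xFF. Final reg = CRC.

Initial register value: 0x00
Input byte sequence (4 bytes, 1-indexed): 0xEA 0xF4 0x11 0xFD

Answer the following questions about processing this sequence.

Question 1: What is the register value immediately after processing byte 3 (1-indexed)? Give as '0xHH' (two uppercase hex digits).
Answer: 0x7E

Derivation:
After byte 1 (0xEA): reg=0x98
After byte 2 (0xF4): reg=0x03
After byte 3 (0x11): reg=0x7E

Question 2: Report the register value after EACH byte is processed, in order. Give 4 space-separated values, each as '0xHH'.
0x98 0x03 0x7E 0x80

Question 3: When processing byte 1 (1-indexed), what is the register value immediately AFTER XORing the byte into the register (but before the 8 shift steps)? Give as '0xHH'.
Register before byte 1: 0x00
Byte 1: 0xEA
0x00 XOR 0xEA = 0xEA

Answer: 0xEA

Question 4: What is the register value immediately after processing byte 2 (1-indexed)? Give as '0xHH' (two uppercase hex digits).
Answer: 0x03

Derivation:
After byte 1 (0xEA): reg=0x98
After byte 2 (0xF4): reg=0x03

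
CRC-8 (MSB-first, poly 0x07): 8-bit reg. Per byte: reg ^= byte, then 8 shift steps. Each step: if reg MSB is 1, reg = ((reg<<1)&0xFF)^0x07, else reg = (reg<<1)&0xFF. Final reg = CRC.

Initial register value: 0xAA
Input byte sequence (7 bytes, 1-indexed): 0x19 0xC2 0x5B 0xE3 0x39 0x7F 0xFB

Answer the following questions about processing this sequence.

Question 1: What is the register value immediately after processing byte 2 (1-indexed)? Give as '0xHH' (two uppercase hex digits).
After byte 1 (0x19): reg=0x10
After byte 2 (0xC2): reg=0x30

Answer: 0x30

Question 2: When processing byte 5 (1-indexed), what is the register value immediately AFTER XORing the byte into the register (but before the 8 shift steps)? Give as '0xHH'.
Answer: 0xFC

Derivation:
Register before byte 5: 0xC5
Byte 5: 0x39
0xC5 XOR 0x39 = 0xFC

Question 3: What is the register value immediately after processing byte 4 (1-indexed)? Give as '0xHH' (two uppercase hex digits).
Answer: 0xC5

Derivation:
After byte 1 (0x19): reg=0x10
After byte 2 (0xC2): reg=0x30
After byte 3 (0x5B): reg=0x16
After byte 4 (0xE3): reg=0xC5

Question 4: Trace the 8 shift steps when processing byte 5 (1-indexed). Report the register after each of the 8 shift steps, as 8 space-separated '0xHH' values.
After byte 1 (0x19): reg=0x10
After byte 2 (0xC2): reg=0x30
After byte 3 (0x5B): reg=0x16
After byte 4 (0xE3): reg=0xC5
Register before byte 5: 0xC5
After XOR with byte 0x39: 0xFC

Answer: 0xFF 0xF9 0xF5 0xED 0xDD 0xBD 0x7D 0xFA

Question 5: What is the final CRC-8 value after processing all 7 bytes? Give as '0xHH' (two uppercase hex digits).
After byte 1 (0x19): reg=0x10
After byte 2 (0xC2): reg=0x30
After byte 3 (0x5B): reg=0x16
After byte 4 (0xE3): reg=0xC5
After byte 5 (0x39): reg=0xFA
After byte 6 (0x7F): reg=0x92
After byte 7 (0xFB): reg=0x18

Answer: 0x18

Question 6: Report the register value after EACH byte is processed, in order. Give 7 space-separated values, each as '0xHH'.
0x10 0x30 0x16 0xC5 0xFA 0x92 0x18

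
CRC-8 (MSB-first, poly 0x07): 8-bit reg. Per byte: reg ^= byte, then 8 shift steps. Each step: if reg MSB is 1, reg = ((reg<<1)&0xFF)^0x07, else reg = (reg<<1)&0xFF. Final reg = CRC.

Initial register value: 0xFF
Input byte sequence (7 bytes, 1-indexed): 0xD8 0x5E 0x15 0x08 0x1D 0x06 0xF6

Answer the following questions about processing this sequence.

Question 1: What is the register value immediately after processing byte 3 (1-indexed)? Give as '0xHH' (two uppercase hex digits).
After byte 1 (0xD8): reg=0xF5
After byte 2 (0x5E): reg=0x58
After byte 3 (0x15): reg=0xE4

Answer: 0xE4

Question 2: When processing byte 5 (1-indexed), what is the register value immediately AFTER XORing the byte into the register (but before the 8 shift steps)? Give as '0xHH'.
Answer: 0x97

Derivation:
Register before byte 5: 0x8A
Byte 5: 0x1D
0x8A XOR 0x1D = 0x97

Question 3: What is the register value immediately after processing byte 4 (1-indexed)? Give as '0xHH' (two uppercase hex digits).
After byte 1 (0xD8): reg=0xF5
After byte 2 (0x5E): reg=0x58
After byte 3 (0x15): reg=0xE4
After byte 4 (0x08): reg=0x8A

Answer: 0x8A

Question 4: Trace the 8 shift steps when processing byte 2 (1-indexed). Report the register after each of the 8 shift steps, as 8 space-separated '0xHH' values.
Answer: 0x51 0xA2 0x43 0x86 0x0B 0x16 0x2C 0x58

Derivation:
After byte 1 (0xD8): reg=0xF5
Register before byte 2: 0xF5
After XOR with byte 0x5E: 0xAB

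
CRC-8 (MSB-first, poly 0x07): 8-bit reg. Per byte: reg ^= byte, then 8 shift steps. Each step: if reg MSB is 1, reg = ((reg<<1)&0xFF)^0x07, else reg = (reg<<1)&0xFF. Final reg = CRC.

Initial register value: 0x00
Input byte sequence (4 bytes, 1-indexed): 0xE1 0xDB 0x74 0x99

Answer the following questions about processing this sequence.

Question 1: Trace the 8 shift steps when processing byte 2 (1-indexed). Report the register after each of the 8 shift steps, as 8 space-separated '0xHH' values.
Answer: 0xE4 0xCF 0x99 0x35 0x6A 0xD4 0xAF 0x59

Derivation:
After byte 1 (0xE1): reg=0xA9
Register before byte 2: 0xA9
After XOR with byte 0xDB: 0x72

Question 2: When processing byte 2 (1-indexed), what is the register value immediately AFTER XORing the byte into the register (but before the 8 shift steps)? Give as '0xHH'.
Register before byte 2: 0xA9
Byte 2: 0xDB
0xA9 XOR 0xDB = 0x72

Answer: 0x72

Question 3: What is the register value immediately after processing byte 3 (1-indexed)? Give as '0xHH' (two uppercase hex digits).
Answer: 0xC3

Derivation:
After byte 1 (0xE1): reg=0xA9
After byte 2 (0xDB): reg=0x59
After byte 3 (0x74): reg=0xC3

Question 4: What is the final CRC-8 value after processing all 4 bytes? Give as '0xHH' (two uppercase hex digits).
After byte 1 (0xE1): reg=0xA9
After byte 2 (0xDB): reg=0x59
After byte 3 (0x74): reg=0xC3
After byte 4 (0x99): reg=0x81

Answer: 0x81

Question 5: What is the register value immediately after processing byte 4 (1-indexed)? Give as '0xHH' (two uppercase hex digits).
After byte 1 (0xE1): reg=0xA9
After byte 2 (0xDB): reg=0x59
After byte 3 (0x74): reg=0xC3
After byte 4 (0x99): reg=0x81

Answer: 0x81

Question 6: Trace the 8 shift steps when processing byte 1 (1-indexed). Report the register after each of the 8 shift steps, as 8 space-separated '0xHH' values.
Register before byte 1: 0x00
After XOR with byte 0xE1: 0xE1

Answer: 0xC5 0x8D 0x1D 0x3A 0x74 0xE8 0xD7 0xA9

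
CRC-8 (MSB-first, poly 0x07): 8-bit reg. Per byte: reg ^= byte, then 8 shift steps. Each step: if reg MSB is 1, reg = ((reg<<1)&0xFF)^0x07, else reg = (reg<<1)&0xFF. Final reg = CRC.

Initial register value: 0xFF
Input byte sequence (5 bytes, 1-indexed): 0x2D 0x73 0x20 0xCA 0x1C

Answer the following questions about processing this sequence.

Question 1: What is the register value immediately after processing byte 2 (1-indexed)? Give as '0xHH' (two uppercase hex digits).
After byte 1 (0x2D): reg=0x30
After byte 2 (0x73): reg=0xCE

Answer: 0xCE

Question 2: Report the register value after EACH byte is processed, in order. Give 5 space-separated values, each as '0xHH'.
0x30 0xCE 0x84 0xED 0xD9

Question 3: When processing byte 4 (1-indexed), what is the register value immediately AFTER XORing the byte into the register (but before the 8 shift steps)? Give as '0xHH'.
Register before byte 4: 0x84
Byte 4: 0xCA
0x84 XOR 0xCA = 0x4E

Answer: 0x4E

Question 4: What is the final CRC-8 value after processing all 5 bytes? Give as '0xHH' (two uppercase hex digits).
Answer: 0xD9

Derivation:
After byte 1 (0x2D): reg=0x30
After byte 2 (0x73): reg=0xCE
After byte 3 (0x20): reg=0x84
After byte 4 (0xCA): reg=0xED
After byte 5 (0x1C): reg=0xD9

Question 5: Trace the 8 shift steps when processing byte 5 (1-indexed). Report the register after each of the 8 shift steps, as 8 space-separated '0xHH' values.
After byte 1 (0x2D): reg=0x30
After byte 2 (0x73): reg=0xCE
After byte 3 (0x20): reg=0x84
After byte 4 (0xCA): reg=0xED
Register before byte 5: 0xED
After XOR with byte 0x1C: 0xF1

Answer: 0xE5 0xCD 0x9D 0x3D 0x7A 0xF4 0xEF 0xD9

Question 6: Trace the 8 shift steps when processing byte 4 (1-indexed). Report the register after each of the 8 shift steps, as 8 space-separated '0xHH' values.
Answer: 0x9C 0x3F 0x7E 0xFC 0xFF 0xF9 0xF5 0xED

Derivation:
After byte 1 (0x2D): reg=0x30
After byte 2 (0x73): reg=0xCE
After byte 3 (0x20): reg=0x84
Register before byte 4: 0x84
After XOR with byte 0xCA: 0x4E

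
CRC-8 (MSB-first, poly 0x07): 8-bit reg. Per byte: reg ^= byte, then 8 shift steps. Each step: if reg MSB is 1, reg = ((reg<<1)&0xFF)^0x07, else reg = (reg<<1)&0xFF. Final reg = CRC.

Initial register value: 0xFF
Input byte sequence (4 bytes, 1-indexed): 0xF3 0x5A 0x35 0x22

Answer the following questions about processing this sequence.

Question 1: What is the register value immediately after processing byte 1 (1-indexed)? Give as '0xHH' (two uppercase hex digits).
Answer: 0x24

Derivation:
After byte 1 (0xF3): reg=0x24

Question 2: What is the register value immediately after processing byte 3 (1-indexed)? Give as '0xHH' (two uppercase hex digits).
Answer: 0xFF

Derivation:
After byte 1 (0xF3): reg=0x24
After byte 2 (0x5A): reg=0x7D
After byte 3 (0x35): reg=0xFF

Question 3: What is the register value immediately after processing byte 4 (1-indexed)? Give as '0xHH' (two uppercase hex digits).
Answer: 0x1D

Derivation:
After byte 1 (0xF3): reg=0x24
After byte 2 (0x5A): reg=0x7D
After byte 3 (0x35): reg=0xFF
After byte 4 (0x22): reg=0x1D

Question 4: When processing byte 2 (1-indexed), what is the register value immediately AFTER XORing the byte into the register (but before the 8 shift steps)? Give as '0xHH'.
Answer: 0x7E

Derivation:
Register before byte 2: 0x24
Byte 2: 0x5A
0x24 XOR 0x5A = 0x7E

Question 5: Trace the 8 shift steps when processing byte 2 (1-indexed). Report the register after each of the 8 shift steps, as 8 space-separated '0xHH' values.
Answer: 0xFC 0xFF 0xF9 0xF5 0xED 0xDD 0xBD 0x7D

Derivation:
After byte 1 (0xF3): reg=0x24
Register before byte 2: 0x24
After XOR with byte 0x5A: 0x7E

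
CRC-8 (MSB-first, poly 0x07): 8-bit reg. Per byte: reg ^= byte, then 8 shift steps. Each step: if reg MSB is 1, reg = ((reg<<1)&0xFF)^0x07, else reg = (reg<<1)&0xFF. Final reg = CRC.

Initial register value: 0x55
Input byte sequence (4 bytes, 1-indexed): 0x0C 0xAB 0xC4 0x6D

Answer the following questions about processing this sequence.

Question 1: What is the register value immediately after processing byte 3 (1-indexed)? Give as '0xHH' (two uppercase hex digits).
Answer: 0xC3

Derivation:
After byte 1 (0x0C): reg=0x88
After byte 2 (0xAB): reg=0xE9
After byte 3 (0xC4): reg=0xC3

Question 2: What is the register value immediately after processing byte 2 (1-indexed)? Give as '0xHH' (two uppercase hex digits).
After byte 1 (0x0C): reg=0x88
After byte 2 (0xAB): reg=0xE9

Answer: 0xE9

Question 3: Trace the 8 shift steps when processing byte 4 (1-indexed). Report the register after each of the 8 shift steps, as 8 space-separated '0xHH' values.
After byte 1 (0x0C): reg=0x88
After byte 2 (0xAB): reg=0xE9
After byte 3 (0xC4): reg=0xC3
Register before byte 4: 0xC3
After XOR with byte 0x6D: 0xAE

Answer: 0x5B 0xB6 0x6B 0xD6 0xAB 0x51 0xA2 0x43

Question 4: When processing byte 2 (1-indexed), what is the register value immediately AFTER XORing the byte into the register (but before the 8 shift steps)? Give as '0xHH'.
Answer: 0x23

Derivation:
Register before byte 2: 0x88
Byte 2: 0xAB
0x88 XOR 0xAB = 0x23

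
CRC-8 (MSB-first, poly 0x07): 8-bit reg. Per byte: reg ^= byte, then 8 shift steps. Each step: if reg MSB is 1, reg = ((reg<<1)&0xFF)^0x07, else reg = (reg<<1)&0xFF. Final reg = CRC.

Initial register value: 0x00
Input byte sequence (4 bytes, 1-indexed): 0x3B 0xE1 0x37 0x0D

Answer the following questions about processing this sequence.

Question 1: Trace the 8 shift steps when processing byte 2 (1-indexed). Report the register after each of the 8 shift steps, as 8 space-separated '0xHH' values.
Answer: 0x80 0x07 0x0E 0x1C 0x38 0x70 0xE0 0xC7

Derivation:
After byte 1 (0x3B): reg=0xA1
Register before byte 2: 0xA1
After XOR with byte 0xE1: 0x40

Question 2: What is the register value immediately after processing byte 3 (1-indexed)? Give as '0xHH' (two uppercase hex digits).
Answer: 0xDE

Derivation:
After byte 1 (0x3B): reg=0xA1
After byte 2 (0xE1): reg=0xC7
After byte 3 (0x37): reg=0xDE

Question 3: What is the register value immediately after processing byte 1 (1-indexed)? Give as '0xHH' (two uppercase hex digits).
Answer: 0xA1

Derivation:
After byte 1 (0x3B): reg=0xA1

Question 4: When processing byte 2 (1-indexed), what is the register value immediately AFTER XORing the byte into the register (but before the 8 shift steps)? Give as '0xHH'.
Answer: 0x40

Derivation:
Register before byte 2: 0xA1
Byte 2: 0xE1
0xA1 XOR 0xE1 = 0x40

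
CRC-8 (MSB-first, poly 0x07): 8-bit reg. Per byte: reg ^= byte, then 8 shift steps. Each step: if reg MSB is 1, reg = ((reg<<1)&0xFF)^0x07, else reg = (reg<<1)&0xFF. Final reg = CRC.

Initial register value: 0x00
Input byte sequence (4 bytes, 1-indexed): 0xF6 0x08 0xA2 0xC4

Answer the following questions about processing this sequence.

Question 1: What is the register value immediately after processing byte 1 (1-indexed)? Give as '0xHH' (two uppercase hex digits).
Answer: 0xCC

Derivation:
After byte 1 (0xF6): reg=0xCC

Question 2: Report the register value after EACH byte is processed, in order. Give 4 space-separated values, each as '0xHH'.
0xCC 0x52 0xDE 0x46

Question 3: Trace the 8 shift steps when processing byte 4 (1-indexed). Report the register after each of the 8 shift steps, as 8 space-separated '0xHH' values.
After byte 1 (0xF6): reg=0xCC
After byte 2 (0x08): reg=0x52
After byte 3 (0xA2): reg=0xDE
Register before byte 4: 0xDE
After XOR with byte 0xC4: 0x1A

Answer: 0x34 0x68 0xD0 0xA7 0x49 0x92 0x23 0x46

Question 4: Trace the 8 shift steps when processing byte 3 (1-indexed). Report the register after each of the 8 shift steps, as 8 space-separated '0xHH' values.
After byte 1 (0xF6): reg=0xCC
After byte 2 (0x08): reg=0x52
Register before byte 3: 0x52
After XOR with byte 0xA2: 0xF0

Answer: 0xE7 0xC9 0x95 0x2D 0x5A 0xB4 0x6F 0xDE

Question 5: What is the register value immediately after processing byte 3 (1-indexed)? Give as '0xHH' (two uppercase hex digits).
After byte 1 (0xF6): reg=0xCC
After byte 2 (0x08): reg=0x52
After byte 3 (0xA2): reg=0xDE

Answer: 0xDE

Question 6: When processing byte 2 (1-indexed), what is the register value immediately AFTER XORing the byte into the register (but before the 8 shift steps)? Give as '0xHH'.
Register before byte 2: 0xCC
Byte 2: 0x08
0xCC XOR 0x08 = 0xC4

Answer: 0xC4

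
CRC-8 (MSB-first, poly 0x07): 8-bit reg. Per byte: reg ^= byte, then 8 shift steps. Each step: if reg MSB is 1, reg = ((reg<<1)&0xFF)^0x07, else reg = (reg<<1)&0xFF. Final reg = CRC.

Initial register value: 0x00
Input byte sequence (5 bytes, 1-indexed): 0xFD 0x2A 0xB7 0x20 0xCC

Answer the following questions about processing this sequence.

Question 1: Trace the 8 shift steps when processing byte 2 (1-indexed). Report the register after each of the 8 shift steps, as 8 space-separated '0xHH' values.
Answer: 0xA9 0x55 0xAA 0x53 0xA6 0x4B 0x96 0x2B

Derivation:
After byte 1 (0xFD): reg=0xFD
Register before byte 2: 0xFD
After XOR with byte 0x2A: 0xD7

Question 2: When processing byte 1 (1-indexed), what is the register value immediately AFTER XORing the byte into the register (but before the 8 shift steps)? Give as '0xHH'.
Answer: 0xFD

Derivation:
Register before byte 1: 0x00
Byte 1: 0xFD
0x00 XOR 0xFD = 0xFD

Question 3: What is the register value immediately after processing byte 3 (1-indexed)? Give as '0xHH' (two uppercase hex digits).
Answer: 0xDD

Derivation:
After byte 1 (0xFD): reg=0xFD
After byte 2 (0x2A): reg=0x2B
After byte 3 (0xB7): reg=0xDD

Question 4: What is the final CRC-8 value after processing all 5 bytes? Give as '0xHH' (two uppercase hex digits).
After byte 1 (0xFD): reg=0xFD
After byte 2 (0x2A): reg=0x2B
After byte 3 (0xB7): reg=0xDD
After byte 4 (0x20): reg=0xFD
After byte 5 (0xCC): reg=0x97

Answer: 0x97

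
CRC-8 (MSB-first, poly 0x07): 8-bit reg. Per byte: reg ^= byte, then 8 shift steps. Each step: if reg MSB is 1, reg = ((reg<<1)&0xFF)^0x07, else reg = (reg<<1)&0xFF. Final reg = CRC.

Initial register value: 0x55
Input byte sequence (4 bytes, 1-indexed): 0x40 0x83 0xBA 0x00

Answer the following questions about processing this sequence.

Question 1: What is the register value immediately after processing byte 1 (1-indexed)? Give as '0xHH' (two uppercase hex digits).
After byte 1 (0x40): reg=0x6B

Answer: 0x6B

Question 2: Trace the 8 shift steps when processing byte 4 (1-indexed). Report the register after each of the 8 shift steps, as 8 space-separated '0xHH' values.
Answer: 0x8F 0x19 0x32 0x64 0xC8 0x97 0x29 0x52

Derivation:
After byte 1 (0x40): reg=0x6B
After byte 2 (0x83): reg=0x96
After byte 3 (0xBA): reg=0xC4
Register before byte 4: 0xC4
After XOR with byte 0x00: 0xC4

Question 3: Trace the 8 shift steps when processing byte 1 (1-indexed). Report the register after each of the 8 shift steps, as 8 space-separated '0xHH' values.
Register before byte 1: 0x55
After XOR with byte 0x40: 0x15

Answer: 0x2A 0x54 0xA8 0x57 0xAE 0x5B 0xB6 0x6B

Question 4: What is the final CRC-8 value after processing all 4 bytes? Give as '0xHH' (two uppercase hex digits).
After byte 1 (0x40): reg=0x6B
After byte 2 (0x83): reg=0x96
After byte 3 (0xBA): reg=0xC4
After byte 4 (0x00): reg=0x52

Answer: 0x52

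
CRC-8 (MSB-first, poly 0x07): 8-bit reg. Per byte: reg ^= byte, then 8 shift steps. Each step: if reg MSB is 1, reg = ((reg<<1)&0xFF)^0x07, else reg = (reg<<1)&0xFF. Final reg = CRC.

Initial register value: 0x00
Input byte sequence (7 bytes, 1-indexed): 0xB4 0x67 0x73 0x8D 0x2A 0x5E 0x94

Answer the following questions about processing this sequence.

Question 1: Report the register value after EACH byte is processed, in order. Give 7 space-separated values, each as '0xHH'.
0x05 0x29 0x81 0x24 0x2A 0x4B 0x13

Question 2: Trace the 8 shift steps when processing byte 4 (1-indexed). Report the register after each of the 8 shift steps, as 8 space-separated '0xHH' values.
After byte 1 (0xB4): reg=0x05
After byte 2 (0x67): reg=0x29
After byte 3 (0x73): reg=0x81
Register before byte 4: 0x81
After XOR with byte 0x8D: 0x0C

Answer: 0x18 0x30 0x60 0xC0 0x87 0x09 0x12 0x24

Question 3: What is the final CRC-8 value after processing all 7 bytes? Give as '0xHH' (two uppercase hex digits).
After byte 1 (0xB4): reg=0x05
After byte 2 (0x67): reg=0x29
After byte 3 (0x73): reg=0x81
After byte 4 (0x8D): reg=0x24
After byte 5 (0x2A): reg=0x2A
After byte 6 (0x5E): reg=0x4B
After byte 7 (0x94): reg=0x13

Answer: 0x13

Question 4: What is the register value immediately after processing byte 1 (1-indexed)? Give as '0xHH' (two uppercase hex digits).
Answer: 0x05

Derivation:
After byte 1 (0xB4): reg=0x05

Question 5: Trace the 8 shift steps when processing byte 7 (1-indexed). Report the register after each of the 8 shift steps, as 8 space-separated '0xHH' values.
Answer: 0xB9 0x75 0xEA 0xD3 0xA1 0x45 0x8A 0x13

Derivation:
After byte 1 (0xB4): reg=0x05
After byte 2 (0x67): reg=0x29
After byte 3 (0x73): reg=0x81
After byte 4 (0x8D): reg=0x24
After byte 5 (0x2A): reg=0x2A
After byte 6 (0x5E): reg=0x4B
Register before byte 7: 0x4B
After XOR with byte 0x94: 0xDF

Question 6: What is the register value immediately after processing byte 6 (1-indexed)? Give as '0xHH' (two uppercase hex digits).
Answer: 0x4B

Derivation:
After byte 1 (0xB4): reg=0x05
After byte 2 (0x67): reg=0x29
After byte 3 (0x73): reg=0x81
After byte 4 (0x8D): reg=0x24
After byte 5 (0x2A): reg=0x2A
After byte 6 (0x5E): reg=0x4B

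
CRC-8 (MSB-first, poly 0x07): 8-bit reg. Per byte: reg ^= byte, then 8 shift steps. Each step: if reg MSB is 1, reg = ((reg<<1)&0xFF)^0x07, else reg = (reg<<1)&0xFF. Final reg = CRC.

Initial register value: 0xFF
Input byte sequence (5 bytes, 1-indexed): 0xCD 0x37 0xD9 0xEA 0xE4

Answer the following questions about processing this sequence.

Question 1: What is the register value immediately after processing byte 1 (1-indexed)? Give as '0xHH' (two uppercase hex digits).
Answer: 0x9E

Derivation:
After byte 1 (0xCD): reg=0x9E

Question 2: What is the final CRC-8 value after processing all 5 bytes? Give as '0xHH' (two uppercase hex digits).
Answer: 0x3F

Derivation:
After byte 1 (0xCD): reg=0x9E
After byte 2 (0x37): reg=0x56
After byte 3 (0xD9): reg=0xA4
After byte 4 (0xEA): reg=0xED
After byte 5 (0xE4): reg=0x3F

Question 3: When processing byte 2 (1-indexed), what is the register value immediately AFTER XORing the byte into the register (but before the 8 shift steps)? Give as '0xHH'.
Register before byte 2: 0x9E
Byte 2: 0x37
0x9E XOR 0x37 = 0xA9

Answer: 0xA9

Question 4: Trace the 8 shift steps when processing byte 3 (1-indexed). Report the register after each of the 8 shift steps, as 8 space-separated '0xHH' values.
After byte 1 (0xCD): reg=0x9E
After byte 2 (0x37): reg=0x56
Register before byte 3: 0x56
After XOR with byte 0xD9: 0x8F

Answer: 0x19 0x32 0x64 0xC8 0x97 0x29 0x52 0xA4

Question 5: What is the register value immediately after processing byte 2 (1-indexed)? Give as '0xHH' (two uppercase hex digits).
Answer: 0x56

Derivation:
After byte 1 (0xCD): reg=0x9E
After byte 2 (0x37): reg=0x56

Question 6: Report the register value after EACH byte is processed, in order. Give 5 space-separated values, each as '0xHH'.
0x9E 0x56 0xA4 0xED 0x3F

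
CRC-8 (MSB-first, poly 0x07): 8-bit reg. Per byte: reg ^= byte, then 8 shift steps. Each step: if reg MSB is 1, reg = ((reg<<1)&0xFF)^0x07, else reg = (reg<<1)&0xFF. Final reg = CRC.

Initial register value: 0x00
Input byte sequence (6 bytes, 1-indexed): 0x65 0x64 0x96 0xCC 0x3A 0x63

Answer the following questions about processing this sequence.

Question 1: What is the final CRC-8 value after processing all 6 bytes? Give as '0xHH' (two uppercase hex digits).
Answer: 0xE3

Derivation:
After byte 1 (0x65): reg=0x3C
After byte 2 (0x64): reg=0x8F
After byte 3 (0x96): reg=0x4F
After byte 4 (0xCC): reg=0x80
After byte 5 (0x3A): reg=0x2F
After byte 6 (0x63): reg=0xE3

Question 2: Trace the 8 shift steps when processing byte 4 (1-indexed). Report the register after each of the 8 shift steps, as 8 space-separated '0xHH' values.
Answer: 0x01 0x02 0x04 0x08 0x10 0x20 0x40 0x80

Derivation:
After byte 1 (0x65): reg=0x3C
After byte 2 (0x64): reg=0x8F
After byte 3 (0x96): reg=0x4F
Register before byte 4: 0x4F
After XOR with byte 0xCC: 0x83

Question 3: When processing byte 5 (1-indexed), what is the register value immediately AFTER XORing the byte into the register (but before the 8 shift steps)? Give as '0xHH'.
Register before byte 5: 0x80
Byte 5: 0x3A
0x80 XOR 0x3A = 0xBA

Answer: 0xBA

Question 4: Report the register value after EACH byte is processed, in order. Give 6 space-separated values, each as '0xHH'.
0x3C 0x8F 0x4F 0x80 0x2F 0xE3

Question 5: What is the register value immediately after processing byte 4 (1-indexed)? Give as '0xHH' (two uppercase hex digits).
Answer: 0x80

Derivation:
After byte 1 (0x65): reg=0x3C
After byte 2 (0x64): reg=0x8F
After byte 3 (0x96): reg=0x4F
After byte 4 (0xCC): reg=0x80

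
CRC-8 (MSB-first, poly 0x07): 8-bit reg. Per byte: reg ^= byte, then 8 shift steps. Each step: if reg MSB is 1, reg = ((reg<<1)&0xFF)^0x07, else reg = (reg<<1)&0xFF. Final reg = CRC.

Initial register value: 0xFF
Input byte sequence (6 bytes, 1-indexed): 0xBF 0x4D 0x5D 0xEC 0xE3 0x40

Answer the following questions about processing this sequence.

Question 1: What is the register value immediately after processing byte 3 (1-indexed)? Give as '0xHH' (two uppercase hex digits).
After byte 1 (0xBF): reg=0xC7
After byte 2 (0x4D): reg=0xBF
After byte 3 (0x5D): reg=0xA0

Answer: 0xA0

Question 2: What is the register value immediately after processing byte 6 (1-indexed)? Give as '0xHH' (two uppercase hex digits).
Answer: 0xC7

Derivation:
After byte 1 (0xBF): reg=0xC7
After byte 2 (0x4D): reg=0xBF
After byte 3 (0x5D): reg=0xA0
After byte 4 (0xEC): reg=0xE3
After byte 5 (0xE3): reg=0x00
After byte 6 (0x40): reg=0xC7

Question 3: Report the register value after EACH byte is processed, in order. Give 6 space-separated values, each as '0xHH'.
0xC7 0xBF 0xA0 0xE3 0x00 0xC7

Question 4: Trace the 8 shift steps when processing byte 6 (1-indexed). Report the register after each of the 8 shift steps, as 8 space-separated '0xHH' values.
Answer: 0x80 0x07 0x0E 0x1C 0x38 0x70 0xE0 0xC7

Derivation:
After byte 1 (0xBF): reg=0xC7
After byte 2 (0x4D): reg=0xBF
After byte 3 (0x5D): reg=0xA0
After byte 4 (0xEC): reg=0xE3
After byte 5 (0xE3): reg=0x00
Register before byte 6: 0x00
After XOR with byte 0x40: 0x40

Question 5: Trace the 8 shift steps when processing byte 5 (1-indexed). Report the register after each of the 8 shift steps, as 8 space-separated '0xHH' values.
Answer: 0x00 0x00 0x00 0x00 0x00 0x00 0x00 0x00

Derivation:
After byte 1 (0xBF): reg=0xC7
After byte 2 (0x4D): reg=0xBF
After byte 3 (0x5D): reg=0xA0
After byte 4 (0xEC): reg=0xE3
Register before byte 5: 0xE3
After XOR with byte 0xE3: 0x00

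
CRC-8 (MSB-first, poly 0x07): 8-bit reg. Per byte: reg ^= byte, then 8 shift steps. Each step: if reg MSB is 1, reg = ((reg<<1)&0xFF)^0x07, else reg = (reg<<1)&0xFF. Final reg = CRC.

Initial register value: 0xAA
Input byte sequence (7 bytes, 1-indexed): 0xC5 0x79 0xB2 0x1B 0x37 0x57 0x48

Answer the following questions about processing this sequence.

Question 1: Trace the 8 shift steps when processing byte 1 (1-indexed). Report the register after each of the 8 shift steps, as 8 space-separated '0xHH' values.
Register before byte 1: 0xAA
After XOR with byte 0xC5: 0x6F

Answer: 0xDE 0xBB 0x71 0xE2 0xC3 0x81 0x05 0x0A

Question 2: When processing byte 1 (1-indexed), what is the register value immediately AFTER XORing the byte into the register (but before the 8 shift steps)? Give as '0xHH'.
Register before byte 1: 0xAA
Byte 1: 0xC5
0xAA XOR 0xC5 = 0x6F

Answer: 0x6F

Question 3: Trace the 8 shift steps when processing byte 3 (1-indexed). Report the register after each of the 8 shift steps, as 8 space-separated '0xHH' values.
Answer: 0xDF 0xB9 0x75 0xEA 0xD3 0xA1 0x45 0x8A

Derivation:
After byte 1 (0xC5): reg=0x0A
After byte 2 (0x79): reg=0x5E
Register before byte 3: 0x5E
After XOR with byte 0xB2: 0xEC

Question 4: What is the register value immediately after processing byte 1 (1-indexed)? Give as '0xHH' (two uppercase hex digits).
After byte 1 (0xC5): reg=0x0A

Answer: 0x0A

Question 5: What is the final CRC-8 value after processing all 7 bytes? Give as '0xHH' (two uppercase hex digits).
After byte 1 (0xC5): reg=0x0A
After byte 2 (0x79): reg=0x5E
After byte 3 (0xB2): reg=0x8A
After byte 4 (0x1B): reg=0xFE
After byte 5 (0x37): reg=0x71
After byte 6 (0x57): reg=0xF2
After byte 7 (0x48): reg=0x2F

Answer: 0x2F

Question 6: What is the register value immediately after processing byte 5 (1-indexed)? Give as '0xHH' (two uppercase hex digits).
After byte 1 (0xC5): reg=0x0A
After byte 2 (0x79): reg=0x5E
After byte 3 (0xB2): reg=0x8A
After byte 4 (0x1B): reg=0xFE
After byte 5 (0x37): reg=0x71

Answer: 0x71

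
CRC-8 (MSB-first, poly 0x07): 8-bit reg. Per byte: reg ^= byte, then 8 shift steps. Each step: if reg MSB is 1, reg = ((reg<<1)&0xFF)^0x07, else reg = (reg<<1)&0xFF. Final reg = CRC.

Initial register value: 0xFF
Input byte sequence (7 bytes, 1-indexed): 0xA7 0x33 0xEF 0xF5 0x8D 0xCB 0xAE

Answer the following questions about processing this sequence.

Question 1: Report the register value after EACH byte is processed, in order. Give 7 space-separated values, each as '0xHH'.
0x8F 0x3D 0x30 0x55 0x06 0x6D 0x47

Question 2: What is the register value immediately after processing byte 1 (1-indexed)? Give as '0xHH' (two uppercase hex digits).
After byte 1 (0xA7): reg=0x8F

Answer: 0x8F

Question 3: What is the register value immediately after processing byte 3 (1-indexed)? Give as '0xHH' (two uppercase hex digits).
After byte 1 (0xA7): reg=0x8F
After byte 2 (0x33): reg=0x3D
After byte 3 (0xEF): reg=0x30

Answer: 0x30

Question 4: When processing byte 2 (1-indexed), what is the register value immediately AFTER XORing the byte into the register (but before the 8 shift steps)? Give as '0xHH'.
Answer: 0xBC

Derivation:
Register before byte 2: 0x8F
Byte 2: 0x33
0x8F XOR 0x33 = 0xBC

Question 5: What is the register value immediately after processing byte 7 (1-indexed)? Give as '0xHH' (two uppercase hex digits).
Answer: 0x47

Derivation:
After byte 1 (0xA7): reg=0x8F
After byte 2 (0x33): reg=0x3D
After byte 3 (0xEF): reg=0x30
After byte 4 (0xF5): reg=0x55
After byte 5 (0x8D): reg=0x06
After byte 6 (0xCB): reg=0x6D
After byte 7 (0xAE): reg=0x47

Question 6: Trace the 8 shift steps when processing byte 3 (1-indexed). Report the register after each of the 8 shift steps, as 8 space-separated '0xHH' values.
Answer: 0xA3 0x41 0x82 0x03 0x06 0x0C 0x18 0x30

Derivation:
After byte 1 (0xA7): reg=0x8F
After byte 2 (0x33): reg=0x3D
Register before byte 3: 0x3D
After XOR with byte 0xEF: 0xD2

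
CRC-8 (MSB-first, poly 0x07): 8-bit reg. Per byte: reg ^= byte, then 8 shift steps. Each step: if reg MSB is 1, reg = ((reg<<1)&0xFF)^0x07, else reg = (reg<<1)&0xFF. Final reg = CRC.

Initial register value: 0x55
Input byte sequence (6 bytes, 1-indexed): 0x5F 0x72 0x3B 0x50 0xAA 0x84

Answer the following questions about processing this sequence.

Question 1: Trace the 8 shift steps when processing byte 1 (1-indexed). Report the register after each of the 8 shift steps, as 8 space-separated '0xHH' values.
Register before byte 1: 0x55
After XOR with byte 0x5F: 0x0A

Answer: 0x14 0x28 0x50 0xA0 0x47 0x8E 0x1B 0x36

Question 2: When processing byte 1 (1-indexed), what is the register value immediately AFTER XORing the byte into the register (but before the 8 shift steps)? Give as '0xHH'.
Register before byte 1: 0x55
Byte 1: 0x5F
0x55 XOR 0x5F = 0x0A

Answer: 0x0A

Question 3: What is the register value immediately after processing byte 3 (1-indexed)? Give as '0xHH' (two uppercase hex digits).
After byte 1 (0x5F): reg=0x36
After byte 2 (0x72): reg=0xDB
After byte 3 (0x3B): reg=0xAE

Answer: 0xAE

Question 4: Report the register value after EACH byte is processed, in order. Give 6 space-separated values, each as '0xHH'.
0x36 0xDB 0xAE 0xF4 0x9D 0x4F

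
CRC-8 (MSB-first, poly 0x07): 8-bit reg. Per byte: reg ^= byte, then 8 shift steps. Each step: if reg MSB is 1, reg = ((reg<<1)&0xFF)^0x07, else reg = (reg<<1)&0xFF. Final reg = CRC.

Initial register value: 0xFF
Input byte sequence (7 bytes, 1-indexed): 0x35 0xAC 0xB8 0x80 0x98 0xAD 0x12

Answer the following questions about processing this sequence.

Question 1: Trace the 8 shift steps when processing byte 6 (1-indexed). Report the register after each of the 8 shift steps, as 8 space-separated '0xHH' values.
Answer: 0xEF 0xD9 0xB5 0x6D 0xDA 0xB3 0x61 0xC2

Derivation:
After byte 1 (0x35): reg=0x78
After byte 2 (0xAC): reg=0x22
After byte 3 (0xB8): reg=0xCF
After byte 4 (0x80): reg=0xEA
After byte 5 (0x98): reg=0x59
Register before byte 6: 0x59
After XOR with byte 0xAD: 0xF4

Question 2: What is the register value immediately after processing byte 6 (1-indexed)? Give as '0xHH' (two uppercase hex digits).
After byte 1 (0x35): reg=0x78
After byte 2 (0xAC): reg=0x22
After byte 3 (0xB8): reg=0xCF
After byte 4 (0x80): reg=0xEA
After byte 5 (0x98): reg=0x59
After byte 6 (0xAD): reg=0xC2

Answer: 0xC2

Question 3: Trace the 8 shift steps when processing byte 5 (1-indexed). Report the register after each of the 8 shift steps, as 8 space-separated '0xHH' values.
Answer: 0xE4 0xCF 0x99 0x35 0x6A 0xD4 0xAF 0x59

Derivation:
After byte 1 (0x35): reg=0x78
After byte 2 (0xAC): reg=0x22
After byte 3 (0xB8): reg=0xCF
After byte 4 (0x80): reg=0xEA
Register before byte 5: 0xEA
After XOR with byte 0x98: 0x72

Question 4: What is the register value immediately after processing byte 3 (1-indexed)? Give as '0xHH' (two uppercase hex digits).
Answer: 0xCF

Derivation:
After byte 1 (0x35): reg=0x78
After byte 2 (0xAC): reg=0x22
After byte 3 (0xB8): reg=0xCF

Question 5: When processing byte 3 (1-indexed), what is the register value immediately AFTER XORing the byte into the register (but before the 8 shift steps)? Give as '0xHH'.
Register before byte 3: 0x22
Byte 3: 0xB8
0x22 XOR 0xB8 = 0x9A

Answer: 0x9A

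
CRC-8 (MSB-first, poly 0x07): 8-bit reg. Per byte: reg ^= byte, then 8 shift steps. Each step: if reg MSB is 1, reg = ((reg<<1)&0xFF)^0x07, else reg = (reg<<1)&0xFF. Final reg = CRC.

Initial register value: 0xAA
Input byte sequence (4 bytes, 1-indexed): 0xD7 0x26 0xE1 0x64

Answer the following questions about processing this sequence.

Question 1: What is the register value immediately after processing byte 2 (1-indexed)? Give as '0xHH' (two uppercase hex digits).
After byte 1 (0xD7): reg=0x74
After byte 2 (0x26): reg=0xB9

Answer: 0xB9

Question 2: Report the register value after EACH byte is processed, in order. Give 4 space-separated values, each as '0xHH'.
0x74 0xB9 0x8F 0x9F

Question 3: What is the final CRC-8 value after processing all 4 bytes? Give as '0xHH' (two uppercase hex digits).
After byte 1 (0xD7): reg=0x74
After byte 2 (0x26): reg=0xB9
After byte 3 (0xE1): reg=0x8F
After byte 4 (0x64): reg=0x9F

Answer: 0x9F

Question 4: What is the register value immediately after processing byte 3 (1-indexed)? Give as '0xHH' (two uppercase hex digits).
After byte 1 (0xD7): reg=0x74
After byte 2 (0x26): reg=0xB9
After byte 3 (0xE1): reg=0x8F

Answer: 0x8F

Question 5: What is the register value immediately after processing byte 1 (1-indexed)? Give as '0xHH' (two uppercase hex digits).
Answer: 0x74

Derivation:
After byte 1 (0xD7): reg=0x74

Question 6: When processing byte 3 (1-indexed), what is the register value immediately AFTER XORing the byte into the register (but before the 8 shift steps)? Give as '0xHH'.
Register before byte 3: 0xB9
Byte 3: 0xE1
0xB9 XOR 0xE1 = 0x58

Answer: 0x58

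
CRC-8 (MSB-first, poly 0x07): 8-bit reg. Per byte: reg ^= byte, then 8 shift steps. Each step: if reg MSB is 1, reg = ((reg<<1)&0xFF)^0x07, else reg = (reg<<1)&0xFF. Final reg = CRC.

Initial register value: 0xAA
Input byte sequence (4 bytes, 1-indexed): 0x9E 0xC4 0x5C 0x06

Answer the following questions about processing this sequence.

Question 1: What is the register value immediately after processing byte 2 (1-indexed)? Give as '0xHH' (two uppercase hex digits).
Answer: 0xFF

Derivation:
After byte 1 (0x9E): reg=0x8C
After byte 2 (0xC4): reg=0xFF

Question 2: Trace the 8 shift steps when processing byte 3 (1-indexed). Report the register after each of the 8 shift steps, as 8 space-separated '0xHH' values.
After byte 1 (0x9E): reg=0x8C
After byte 2 (0xC4): reg=0xFF
Register before byte 3: 0xFF
After XOR with byte 0x5C: 0xA3

Answer: 0x41 0x82 0x03 0x06 0x0C 0x18 0x30 0x60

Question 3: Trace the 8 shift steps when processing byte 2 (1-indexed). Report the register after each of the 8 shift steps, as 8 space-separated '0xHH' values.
Answer: 0x90 0x27 0x4E 0x9C 0x3F 0x7E 0xFC 0xFF

Derivation:
After byte 1 (0x9E): reg=0x8C
Register before byte 2: 0x8C
After XOR with byte 0xC4: 0x48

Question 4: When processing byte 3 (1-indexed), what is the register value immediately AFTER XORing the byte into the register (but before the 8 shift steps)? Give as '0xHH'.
Answer: 0xA3

Derivation:
Register before byte 3: 0xFF
Byte 3: 0x5C
0xFF XOR 0x5C = 0xA3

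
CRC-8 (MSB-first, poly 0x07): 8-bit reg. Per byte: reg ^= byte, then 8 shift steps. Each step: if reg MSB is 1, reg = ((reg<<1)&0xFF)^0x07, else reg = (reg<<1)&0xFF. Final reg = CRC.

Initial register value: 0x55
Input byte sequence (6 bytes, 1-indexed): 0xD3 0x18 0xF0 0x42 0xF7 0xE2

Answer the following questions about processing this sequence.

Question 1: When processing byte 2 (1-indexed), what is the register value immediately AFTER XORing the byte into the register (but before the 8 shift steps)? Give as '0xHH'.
Register before byte 2: 0x9B
Byte 2: 0x18
0x9B XOR 0x18 = 0x83

Answer: 0x83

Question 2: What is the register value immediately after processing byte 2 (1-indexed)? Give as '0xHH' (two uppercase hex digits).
After byte 1 (0xD3): reg=0x9B
After byte 2 (0x18): reg=0x80

Answer: 0x80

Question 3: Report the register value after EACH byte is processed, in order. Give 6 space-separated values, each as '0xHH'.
0x9B 0x80 0x57 0x6B 0xDD 0xBD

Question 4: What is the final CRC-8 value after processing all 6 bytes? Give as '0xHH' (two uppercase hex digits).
Answer: 0xBD

Derivation:
After byte 1 (0xD3): reg=0x9B
After byte 2 (0x18): reg=0x80
After byte 3 (0xF0): reg=0x57
After byte 4 (0x42): reg=0x6B
After byte 5 (0xF7): reg=0xDD
After byte 6 (0xE2): reg=0xBD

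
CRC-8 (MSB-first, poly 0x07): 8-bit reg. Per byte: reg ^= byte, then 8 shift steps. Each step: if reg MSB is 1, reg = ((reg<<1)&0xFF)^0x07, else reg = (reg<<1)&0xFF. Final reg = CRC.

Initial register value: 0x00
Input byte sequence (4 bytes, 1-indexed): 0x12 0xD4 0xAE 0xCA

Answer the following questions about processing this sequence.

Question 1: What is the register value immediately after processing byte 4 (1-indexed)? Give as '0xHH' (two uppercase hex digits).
Answer: 0x79

Derivation:
After byte 1 (0x12): reg=0x7E
After byte 2 (0xD4): reg=0x5F
After byte 3 (0xAE): reg=0xD9
After byte 4 (0xCA): reg=0x79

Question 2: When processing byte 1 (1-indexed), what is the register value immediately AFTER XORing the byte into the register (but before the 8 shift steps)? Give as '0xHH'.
Register before byte 1: 0x00
Byte 1: 0x12
0x00 XOR 0x12 = 0x12

Answer: 0x12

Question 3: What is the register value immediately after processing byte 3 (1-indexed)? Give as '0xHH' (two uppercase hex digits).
Answer: 0xD9

Derivation:
After byte 1 (0x12): reg=0x7E
After byte 2 (0xD4): reg=0x5F
After byte 3 (0xAE): reg=0xD9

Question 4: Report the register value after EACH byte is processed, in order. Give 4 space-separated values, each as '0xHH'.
0x7E 0x5F 0xD9 0x79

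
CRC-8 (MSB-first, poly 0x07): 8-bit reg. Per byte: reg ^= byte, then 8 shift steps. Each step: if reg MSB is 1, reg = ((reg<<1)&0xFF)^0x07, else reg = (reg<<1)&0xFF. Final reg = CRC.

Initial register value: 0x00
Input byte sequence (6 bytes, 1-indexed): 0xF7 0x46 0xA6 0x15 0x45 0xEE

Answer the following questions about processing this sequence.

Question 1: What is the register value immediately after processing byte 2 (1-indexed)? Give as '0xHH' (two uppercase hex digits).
Answer: 0xAA

Derivation:
After byte 1 (0xF7): reg=0xCB
After byte 2 (0x46): reg=0xAA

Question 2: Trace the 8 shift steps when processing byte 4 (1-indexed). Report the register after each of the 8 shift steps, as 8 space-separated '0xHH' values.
Answer: 0x62 0xC4 0x8F 0x19 0x32 0x64 0xC8 0x97

Derivation:
After byte 1 (0xF7): reg=0xCB
After byte 2 (0x46): reg=0xAA
After byte 3 (0xA6): reg=0x24
Register before byte 4: 0x24
After XOR with byte 0x15: 0x31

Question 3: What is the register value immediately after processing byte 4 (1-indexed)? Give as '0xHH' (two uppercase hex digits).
Answer: 0x97

Derivation:
After byte 1 (0xF7): reg=0xCB
After byte 2 (0x46): reg=0xAA
After byte 3 (0xA6): reg=0x24
After byte 4 (0x15): reg=0x97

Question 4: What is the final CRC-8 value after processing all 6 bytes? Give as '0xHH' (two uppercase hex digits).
After byte 1 (0xF7): reg=0xCB
After byte 2 (0x46): reg=0xAA
After byte 3 (0xA6): reg=0x24
After byte 4 (0x15): reg=0x97
After byte 5 (0x45): reg=0x30
After byte 6 (0xEE): reg=0x14

Answer: 0x14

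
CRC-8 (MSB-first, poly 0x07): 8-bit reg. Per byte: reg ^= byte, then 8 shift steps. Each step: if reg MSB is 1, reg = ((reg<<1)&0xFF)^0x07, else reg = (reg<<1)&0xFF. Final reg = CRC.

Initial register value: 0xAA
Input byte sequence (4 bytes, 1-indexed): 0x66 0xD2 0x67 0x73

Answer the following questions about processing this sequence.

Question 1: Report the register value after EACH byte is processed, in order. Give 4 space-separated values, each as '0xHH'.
0x6A 0x21 0xD5 0x7B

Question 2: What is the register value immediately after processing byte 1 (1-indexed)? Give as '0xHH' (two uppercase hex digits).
Answer: 0x6A

Derivation:
After byte 1 (0x66): reg=0x6A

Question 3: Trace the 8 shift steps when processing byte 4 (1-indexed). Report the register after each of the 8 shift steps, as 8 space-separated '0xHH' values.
Answer: 0x4B 0x96 0x2B 0x56 0xAC 0x5F 0xBE 0x7B

Derivation:
After byte 1 (0x66): reg=0x6A
After byte 2 (0xD2): reg=0x21
After byte 3 (0x67): reg=0xD5
Register before byte 4: 0xD5
After XOR with byte 0x73: 0xA6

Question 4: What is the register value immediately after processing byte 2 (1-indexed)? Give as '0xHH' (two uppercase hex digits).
Answer: 0x21

Derivation:
After byte 1 (0x66): reg=0x6A
After byte 2 (0xD2): reg=0x21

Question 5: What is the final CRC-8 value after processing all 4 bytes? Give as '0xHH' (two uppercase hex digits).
Answer: 0x7B

Derivation:
After byte 1 (0x66): reg=0x6A
After byte 2 (0xD2): reg=0x21
After byte 3 (0x67): reg=0xD5
After byte 4 (0x73): reg=0x7B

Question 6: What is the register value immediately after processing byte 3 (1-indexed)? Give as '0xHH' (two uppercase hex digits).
After byte 1 (0x66): reg=0x6A
After byte 2 (0xD2): reg=0x21
After byte 3 (0x67): reg=0xD5

Answer: 0xD5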